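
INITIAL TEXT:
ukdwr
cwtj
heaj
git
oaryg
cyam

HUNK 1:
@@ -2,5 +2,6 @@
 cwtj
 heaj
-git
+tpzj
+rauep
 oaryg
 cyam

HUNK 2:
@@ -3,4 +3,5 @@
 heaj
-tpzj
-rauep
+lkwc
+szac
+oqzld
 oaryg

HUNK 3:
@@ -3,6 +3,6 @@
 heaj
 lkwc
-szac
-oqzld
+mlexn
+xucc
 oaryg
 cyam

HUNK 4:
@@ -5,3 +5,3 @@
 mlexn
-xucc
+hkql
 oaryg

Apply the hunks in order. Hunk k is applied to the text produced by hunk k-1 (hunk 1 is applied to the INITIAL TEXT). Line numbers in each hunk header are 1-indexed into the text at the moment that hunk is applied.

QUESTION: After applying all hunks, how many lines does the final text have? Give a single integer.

Answer: 8

Derivation:
Hunk 1: at line 2 remove [git] add [tpzj,rauep] -> 7 lines: ukdwr cwtj heaj tpzj rauep oaryg cyam
Hunk 2: at line 3 remove [tpzj,rauep] add [lkwc,szac,oqzld] -> 8 lines: ukdwr cwtj heaj lkwc szac oqzld oaryg cyam
Hunk 3: at line 3 remove [szac,oqzld] add [mlexn,xucc] -> 8 lines: ukdwr cwtj heaj lkwc mlexn xucc oaryg cyam
Hunk 4: at line 5 remove [xucc] add [hkql] -> 8 lines: ukdwr cwtj heaj lkwc mlexn hkql oaryg cyam
Final line count: 8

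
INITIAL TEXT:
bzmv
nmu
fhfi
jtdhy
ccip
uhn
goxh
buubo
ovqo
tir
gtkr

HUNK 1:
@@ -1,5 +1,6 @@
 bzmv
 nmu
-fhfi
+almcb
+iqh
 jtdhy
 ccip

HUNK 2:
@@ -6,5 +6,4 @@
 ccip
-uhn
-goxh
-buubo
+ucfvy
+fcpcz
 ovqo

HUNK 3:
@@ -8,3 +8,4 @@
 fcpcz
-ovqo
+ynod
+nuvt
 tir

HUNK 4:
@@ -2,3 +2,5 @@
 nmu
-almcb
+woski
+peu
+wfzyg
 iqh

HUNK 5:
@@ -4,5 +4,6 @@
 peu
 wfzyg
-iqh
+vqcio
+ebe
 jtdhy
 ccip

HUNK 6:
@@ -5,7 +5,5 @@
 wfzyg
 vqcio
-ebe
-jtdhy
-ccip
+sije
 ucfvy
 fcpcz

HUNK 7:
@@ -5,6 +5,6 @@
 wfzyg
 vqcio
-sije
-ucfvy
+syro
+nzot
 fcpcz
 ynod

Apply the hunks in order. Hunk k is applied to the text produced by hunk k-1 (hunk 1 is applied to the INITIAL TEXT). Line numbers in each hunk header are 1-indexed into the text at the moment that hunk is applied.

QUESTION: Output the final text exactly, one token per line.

Hunk 1: at line 1 remove [fhfi] add [almcb,iqh] -> 12 lines: bzmv nmu almcb iqh jtdhy ccip uhn goxh buubo ovqo tir gtkr
Hunk 2: at line 6 remove [uhn,goxh,buubo] add [ucfvy,fcpcz] -> 11 lines: bzmv nmu almcb iqh jtdhy ccip ucfvy fcpcz ovqo tir gtkr
Hunk 3: at line 8 remove [ovqo] add [ynod,nuvt] -> 12 lines: bzmv nmu almcb iqh jtdhy ccip ucfvy fcpcz ynod nuvt tir gtkr
Hunk 4: at line 2 remove [almcb] add [woski,peu,wfzyg] -> 14 lines: bzmv nmu woski peu wfzyg iqh jtdhy ccip ucfvy fcpcz ynod nuvt tir gtkr
Hunk 5: at line 4 remove [iqh] add [vqcio,ebe] -> 15 lines: bzmv nmu woski peu wfzyg vqcio ebe jtdhy ccip ucfvy fcpcz ynod nuvt tir gtkr
Hunk 6: at line 5 remove [ebe,jtdhy,ccip] add [sije] -> 13 lines: bzmv nmu woski peu wfzyg vqcio sije ucfvy fcpcz ynod nuvt tir gtkr
Hunk 7: at line 5 remove [sije,ucfvy] add [syro,nzot] -> 13 lines: bzmv nmu woski peu wfzyg vqcio syro nzot fcpcz ynod nuvt tir gtkr

Answer: bzmv
nmu
woski
peu
wfzyg
vqcio
syro
nzot
fcpcz
ynod
nuvt
tir
gtkr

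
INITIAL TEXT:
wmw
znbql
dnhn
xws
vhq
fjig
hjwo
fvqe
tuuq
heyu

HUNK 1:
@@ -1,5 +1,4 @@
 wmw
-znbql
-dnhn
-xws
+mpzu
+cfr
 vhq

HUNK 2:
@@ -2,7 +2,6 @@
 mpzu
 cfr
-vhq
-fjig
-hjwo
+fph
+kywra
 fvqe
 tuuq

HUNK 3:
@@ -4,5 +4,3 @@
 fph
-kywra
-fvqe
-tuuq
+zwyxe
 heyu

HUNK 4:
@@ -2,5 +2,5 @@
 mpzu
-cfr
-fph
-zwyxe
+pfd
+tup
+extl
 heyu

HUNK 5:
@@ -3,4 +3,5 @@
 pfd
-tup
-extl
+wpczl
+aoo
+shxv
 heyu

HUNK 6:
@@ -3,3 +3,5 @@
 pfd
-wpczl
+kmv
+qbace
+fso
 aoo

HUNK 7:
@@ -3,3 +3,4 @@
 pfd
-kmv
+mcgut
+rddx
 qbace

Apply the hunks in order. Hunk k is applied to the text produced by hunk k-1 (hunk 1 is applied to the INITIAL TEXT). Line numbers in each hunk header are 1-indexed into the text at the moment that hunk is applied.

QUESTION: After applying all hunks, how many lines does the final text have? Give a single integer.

Hunk 1: at line 1 remove [znbql,dnhn,xws] add [mpzu,cfr] -> 9 lines: wmw mpzu cfr vhq fjig hjwo fvqe tuuq heyu
Hunk 2: at line 2 remove [vhq,fjig,hjwo] add [fph,kywra] -> 8 lines: wmw mpzu cfr fph kywra fvqe tuuq heyu
Hunk 3: at line 4 remove [kywra,fvqe,tuuq] add [zwyxe] -> 6 lines: wmw mpzu cfr fph zwyxe heyu
Hunk 4: at line 2 remove [cfr,fph,zwyxe] add [pfd,tup,extl] -> 6 lines: wmw mpzu pfd tup extl heyu
Hunk 5: at line 3 remove [tup,extl] add [wpczl,aoo,shxv] -> 7 lines: wmw mpzu pfd wpczl aoo shxv heyu
Hunk 6: at line 3 remove [wpczl] add [kmv,qbace,fso] -> 9 lines: wmw mpzu pfd kmv qbace fso aoo shxv heyu
Hunk 7: at line 3 remove [kmv] add [mcgut,rddx] -> 10 lines: wmw mpzu pfd mcgut rddx qbace fso aoo shxv heyu
Final line count: 10

Answer: 10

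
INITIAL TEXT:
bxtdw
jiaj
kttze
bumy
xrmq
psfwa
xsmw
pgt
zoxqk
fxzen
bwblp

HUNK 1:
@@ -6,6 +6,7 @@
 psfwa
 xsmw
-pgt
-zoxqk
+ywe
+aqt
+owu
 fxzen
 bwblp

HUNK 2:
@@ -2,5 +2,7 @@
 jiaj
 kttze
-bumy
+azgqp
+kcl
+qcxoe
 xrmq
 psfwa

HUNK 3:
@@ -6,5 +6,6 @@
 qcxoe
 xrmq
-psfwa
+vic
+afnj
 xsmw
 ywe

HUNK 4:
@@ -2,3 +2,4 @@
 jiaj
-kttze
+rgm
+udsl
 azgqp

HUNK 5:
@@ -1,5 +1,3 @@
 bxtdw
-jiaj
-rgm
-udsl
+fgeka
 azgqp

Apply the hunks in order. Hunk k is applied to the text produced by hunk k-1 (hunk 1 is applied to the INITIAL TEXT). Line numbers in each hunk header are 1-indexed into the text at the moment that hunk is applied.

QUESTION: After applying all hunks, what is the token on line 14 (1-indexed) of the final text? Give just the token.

Hunk 1: at line 6 remove [pgt,zoxqk] add [ywe,aqt,owu] -> 12 lines: bxtdw jiaj kttze bumy xrmq psfwa xsmw ywe aqt owu fxzen bwblp
Hunk 2: at line 2 remove [bumy] add [azgqp,kcl,qcxoe] -> 14 lines: bxtdw jiaj kttze azgqp kcl qcxoe xrmq psfwa xsmw ywe aqt owu fxzen bwblp
Hunk 3: at line 6 remove [psfwa] add [vic,afnj] -> 15 lines: bxtdw jiaj kttze azgqp kcl qcxoe xrmq vic afnj xsmw ywe aqt owu fxzen bwblp
Hunk 4: at line 2 remove [kttze] add [rgm,udsl] -> 16 lines: bxtdw jiaj rgm udsl azgqp kcl qcxoe xrmq vic afnj xsmw ywe aqt owu fxzen bwblp
Hunk 5: at line 1 remove [jiaj,rgm,udsl] add [fgeka] -> 14 lines: bxtdw fgeka azgqp kcl qcxoe xrmq vic afnj xsmw ywe aqt owu fxzen bwblp
Final line 14: bwblp

Answer: bwblp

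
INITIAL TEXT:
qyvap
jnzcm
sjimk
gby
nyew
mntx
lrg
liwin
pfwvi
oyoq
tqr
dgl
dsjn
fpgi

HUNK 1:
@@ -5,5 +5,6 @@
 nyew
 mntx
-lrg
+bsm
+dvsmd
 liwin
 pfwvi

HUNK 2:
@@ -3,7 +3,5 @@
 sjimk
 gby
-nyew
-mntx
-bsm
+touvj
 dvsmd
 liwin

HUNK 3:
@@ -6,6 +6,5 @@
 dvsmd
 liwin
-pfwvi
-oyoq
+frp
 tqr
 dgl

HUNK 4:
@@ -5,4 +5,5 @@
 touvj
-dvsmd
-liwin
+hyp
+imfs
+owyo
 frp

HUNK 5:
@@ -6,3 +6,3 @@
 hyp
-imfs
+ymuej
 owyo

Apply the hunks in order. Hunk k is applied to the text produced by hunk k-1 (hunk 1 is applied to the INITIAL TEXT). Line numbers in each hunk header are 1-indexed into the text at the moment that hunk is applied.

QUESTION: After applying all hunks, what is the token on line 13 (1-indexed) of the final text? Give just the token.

Answer: fpgi

Derivation:
Hunk 1: at line 5 remove [lrg] add [bsm,dvsmd] -> 15 lines: qyvap jnzcm sjimk gby nyew mntx bsm dvsmd liwin pfwvi oyoq tqr dgl dsjn fpgi
Hunk 2: at line 3 remove [nyew,mntx,bsm] add [touvj] -> 13 lines: qyvap jnzcm sjimk gby touvj dvsmd liwin pfwvi oyoq tqr dgl dsjn fpgi
Hunk 3: at line 6 remove [pfwvi,oyoq] add [frp] -> 12 lines: qyvap jnzcm sjimk gby touvj dvsmd liwin frp tqr dgl dsjn fpgi
Hunk 4: at line 5 remove [dvsmd,liwin] add [hyp,imfs,owyo] -> 13 lines: qyvap jnzcm sjimk gby touvj hyp imfs owyo frp tqr dgl dsjn fpgi
Hunk 5: at line 6 remove [imfs] add [ymuej] -> 13 lines: qyvap jnzcm sjimk gby touvj hyp ymuej owyo frp tqr dgl dsjn fpgi
Final line 13: fpgi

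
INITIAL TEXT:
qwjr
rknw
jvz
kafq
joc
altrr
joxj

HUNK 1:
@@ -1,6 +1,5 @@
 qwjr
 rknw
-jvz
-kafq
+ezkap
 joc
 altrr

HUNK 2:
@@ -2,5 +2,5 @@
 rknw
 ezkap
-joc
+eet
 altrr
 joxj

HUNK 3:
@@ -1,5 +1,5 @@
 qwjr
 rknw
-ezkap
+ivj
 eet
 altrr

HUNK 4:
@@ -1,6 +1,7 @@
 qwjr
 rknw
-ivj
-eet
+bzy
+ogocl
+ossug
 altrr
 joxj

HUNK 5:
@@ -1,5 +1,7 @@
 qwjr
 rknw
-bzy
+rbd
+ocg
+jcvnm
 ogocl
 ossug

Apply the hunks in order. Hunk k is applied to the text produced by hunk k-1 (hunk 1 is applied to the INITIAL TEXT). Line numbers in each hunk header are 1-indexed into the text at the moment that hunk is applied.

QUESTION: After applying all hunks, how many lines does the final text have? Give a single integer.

Answer: 9

Derivation:
Hunk 1: at line 1 remove [jvz,kafq] add [ezkap] -> 6 lines: qwjr rknw ezkap joc altrr joxj
Hunk 2: at line 2 remove [joc] add [eet] -> 6 lines: qwjr rknw ezkap eet altrr joxj
Hunk 3: at line 1 remove [ezkap] add [ivj] -> 6 lines: qwjr rknw ivj eet altrr joxj
Hunk 4: at line 1 remove [ivj,eet] add [bzy,ogocl,ossug] -> 7 lines: qwjr rknw bzy ogocl ossug altrr joxj
Hunk 5: at line 1 remove [bzy] add [rbd,ocg,jcvnm] -> 9 lines: qwjr rknw rbd ocg jcvnm ogocl ossug altrr joxj
Final line count: 9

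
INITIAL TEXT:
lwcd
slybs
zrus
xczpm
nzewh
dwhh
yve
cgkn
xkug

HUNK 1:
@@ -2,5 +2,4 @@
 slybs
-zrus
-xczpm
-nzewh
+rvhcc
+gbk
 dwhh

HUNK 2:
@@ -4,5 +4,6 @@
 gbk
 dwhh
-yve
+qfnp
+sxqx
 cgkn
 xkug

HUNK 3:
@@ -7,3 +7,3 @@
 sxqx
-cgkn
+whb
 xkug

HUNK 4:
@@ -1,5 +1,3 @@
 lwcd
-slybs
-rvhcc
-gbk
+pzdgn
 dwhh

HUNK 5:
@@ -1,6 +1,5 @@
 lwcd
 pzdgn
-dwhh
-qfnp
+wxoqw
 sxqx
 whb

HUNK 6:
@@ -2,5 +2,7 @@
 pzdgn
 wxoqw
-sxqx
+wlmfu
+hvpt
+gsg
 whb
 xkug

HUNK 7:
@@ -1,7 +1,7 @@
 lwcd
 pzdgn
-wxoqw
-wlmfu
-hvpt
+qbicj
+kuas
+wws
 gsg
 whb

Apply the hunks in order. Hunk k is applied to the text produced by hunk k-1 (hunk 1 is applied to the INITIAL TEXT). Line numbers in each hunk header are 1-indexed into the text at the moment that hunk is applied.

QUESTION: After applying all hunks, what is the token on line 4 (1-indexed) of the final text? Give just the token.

Answer: kuas

Derivation:
Hunk 1: at line 2 remove [zrus,xczpm,nzewh] add [rvhcc,gbk] -> 8 lines: lwcd slybs rvhcc gbk dwhh yve cgkn xkug
Hunk 2: at line 4 remove [yve] add [qfnp,sxqx] -> 9 lines: lwcd slybs rvhcc gbk dwhh qfnp sxqx cgkn xkug
Hunk 3: at line 7 remove [cgkn] add [whb] -> 9 lines: lwcd slybs rvhcc gbk dwhh qfnp sxqx whb xkug
Hunk 4: at line 1 remove [slybs,rvhcc,gbk] add [pzdgn] -> 7 lines: lwcd pzdgn dwhh qfnp sxqx whb xkug
Hunk 5: at line 1 remove [dwhh,qfnp] add [wxoqw] -> 6 lines: lwcd pzdgn wxoqw sxqx whb xkug
Hunk 6: at line 2 remove [sxqx] add [wlmfu,hvpt,gsg] -> 8 lines: lwcd pzdgn wxoqw wlmfu hvpt gsg whb xkug
Hunk 7: at line 1 remove [wxoqw,wlmfu,hvpt] add [qbicj,kuas,wws] -> 8 lines: lwcd pzdgn qbicj kuas wws gsg whb xkug
Final line 4: kuas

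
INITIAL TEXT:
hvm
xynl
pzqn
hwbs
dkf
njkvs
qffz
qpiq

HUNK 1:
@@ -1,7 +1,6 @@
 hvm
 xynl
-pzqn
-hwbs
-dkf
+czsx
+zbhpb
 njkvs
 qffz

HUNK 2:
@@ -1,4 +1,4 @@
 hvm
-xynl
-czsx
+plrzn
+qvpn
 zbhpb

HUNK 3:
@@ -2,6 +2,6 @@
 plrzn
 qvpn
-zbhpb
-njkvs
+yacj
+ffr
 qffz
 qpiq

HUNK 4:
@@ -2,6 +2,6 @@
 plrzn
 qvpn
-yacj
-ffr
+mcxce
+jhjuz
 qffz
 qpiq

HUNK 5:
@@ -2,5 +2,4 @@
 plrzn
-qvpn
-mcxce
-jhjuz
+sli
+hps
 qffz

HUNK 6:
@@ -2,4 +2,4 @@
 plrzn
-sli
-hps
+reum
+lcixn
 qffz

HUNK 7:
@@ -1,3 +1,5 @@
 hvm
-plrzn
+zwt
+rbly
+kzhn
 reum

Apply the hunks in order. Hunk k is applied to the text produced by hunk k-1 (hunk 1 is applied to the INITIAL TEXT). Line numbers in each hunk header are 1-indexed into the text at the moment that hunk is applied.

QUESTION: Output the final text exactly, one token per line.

Hunk 1: at line 1 remove [pzqn,hwbs,dkf] add [czsx,zbhpb] -> 7 lines: hvm xynl czsx zbhpb njkvs qffz qpiq
Hunk 2: at line 1 remove [xynl,czsx] add [plrzn,qvpn] -> 7 lines: hvm plrzn qvpn zbhpb njkvs qffz qpiq
Hunk 3: at line 2 remove [zbhpb,njkvs] add [yacj,ffr] -> 7 lines: hvm plrzn qvpn yacj ffr qffz qpiq
Hunk 4: at line 2 remove [yacj,ffr] add [mcxce,jhjuz] -> 7 lines: hvm plrzn qvpn mcxce jhjuz qffz qpiq
Hunk 5: at line 2 remove [qvpn,mcxce,jhjuz] add [sli,hps] -> 6 lines: hvm plrzn sli hps qffz qpiq
Hunk 6: at line 2 remove [sli,hps] add [reum,lcixn] -> 6 lines: hvm plrzn reum lcixn qffz qpiq
Hunk 7: at line 1 remove [plrzn] add [zwt,rbly,kzhn] -> 8 lines: hvm zwt rbly kzhn reum lcixn qffz qpiq

Answer: hvm
zwt
rbly
kzhn
reum
lcixn
qffz
qpiq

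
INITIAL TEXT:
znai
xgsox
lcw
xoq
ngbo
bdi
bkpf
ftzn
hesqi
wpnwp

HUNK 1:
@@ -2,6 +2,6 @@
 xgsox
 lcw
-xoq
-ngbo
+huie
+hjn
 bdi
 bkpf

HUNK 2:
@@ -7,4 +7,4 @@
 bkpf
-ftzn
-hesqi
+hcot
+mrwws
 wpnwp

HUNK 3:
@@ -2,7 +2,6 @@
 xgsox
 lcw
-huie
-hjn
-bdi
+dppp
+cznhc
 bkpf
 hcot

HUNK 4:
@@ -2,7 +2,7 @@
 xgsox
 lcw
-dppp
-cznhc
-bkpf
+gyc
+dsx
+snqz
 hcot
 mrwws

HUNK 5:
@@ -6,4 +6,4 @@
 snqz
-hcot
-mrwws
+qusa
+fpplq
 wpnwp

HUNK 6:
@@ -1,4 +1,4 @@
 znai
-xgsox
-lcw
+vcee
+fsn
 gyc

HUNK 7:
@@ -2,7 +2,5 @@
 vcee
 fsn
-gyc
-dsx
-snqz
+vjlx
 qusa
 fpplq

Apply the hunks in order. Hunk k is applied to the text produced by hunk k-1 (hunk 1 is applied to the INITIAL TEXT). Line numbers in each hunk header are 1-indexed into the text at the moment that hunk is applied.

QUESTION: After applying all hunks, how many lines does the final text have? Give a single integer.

Answer: 7

Derivation:
Hunk 1: at line 2 remove [xoq,ngbo] add [huie,hjn] -> 10 lines: znai xgsox lcw huie hjn bdi bkpf ftzn hesqi wpnwp
Hunk 2: at line 7 remove [ftzn,hesqi] add [hcot,mrwws] -> 10 lines: znai xgsox lcw huie hjn bdi bkpf hcot mrwws wpnwp
Hunk 3: at line 2 remove [huie,hjn,bdi] add [dppp,cznhc] -> 9 lines: znai xgsox lcw dppp cznhc bkpf hcot mrwws wpnwp
Hunk 4: at line 2 remove [dppp,cznhc,bkpf] add [gyc,dsx,snqz] -> 9 lines: znai xgsox lcw gyc dsx snqz hcot mrwws wpnwp
Hunk 5: at line 6 remove [hcot,mrwws] add [qusa,fpplq] -> 9 lines: znai xgsox lcw gyc dsx snqz qusa fpplq wpnwp
Hunk 6: at line 1 remove [xgsox,lcw] add [vcee,fsn] -> 9 lines: znai vcee fsn gyc dsx snqz qusa fpplq wpnwp
Hunk 7: at line 2 remove [gyc,dsx,snqz] add [vjlx] -> 7 lines: znai vcee fsn vjlx qusa fpplq wpnwp
Final line count: 7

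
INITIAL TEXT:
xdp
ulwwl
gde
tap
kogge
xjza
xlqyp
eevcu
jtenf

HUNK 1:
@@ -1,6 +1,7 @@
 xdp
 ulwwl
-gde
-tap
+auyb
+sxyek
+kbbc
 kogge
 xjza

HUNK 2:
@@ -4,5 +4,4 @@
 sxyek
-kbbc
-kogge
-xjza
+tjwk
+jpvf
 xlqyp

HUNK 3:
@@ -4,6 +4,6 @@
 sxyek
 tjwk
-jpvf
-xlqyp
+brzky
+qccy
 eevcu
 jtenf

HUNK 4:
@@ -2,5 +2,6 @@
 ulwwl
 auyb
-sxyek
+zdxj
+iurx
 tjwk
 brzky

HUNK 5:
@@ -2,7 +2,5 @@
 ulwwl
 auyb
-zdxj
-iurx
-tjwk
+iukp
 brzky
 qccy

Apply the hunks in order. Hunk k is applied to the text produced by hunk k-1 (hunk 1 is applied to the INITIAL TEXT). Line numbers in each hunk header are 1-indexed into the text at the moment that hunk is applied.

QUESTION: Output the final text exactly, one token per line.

Hunk 1: at line 1 remove [gde,tap] add [auyb,sxyek,kbbc] -> 10 lines: xdp ulwwl auyb sxyek kbbc kogge xjza xlqyp eevcu jtenf
Hunk 2: at line 4 remove [kbbc,kogge,xjza] add [tjwk,jpvf] -> 9 lines: xdp ulwwl auyb sxyek tjwk jpvf xlqyp eevcu jtenf
Hunk 3: at line 4 remove [jpvf,xlqyp] add [brzky,qccy] -> 9 lines: xdp ulwwl auyb sxyek tjwk brzky qccy eevcu jtenf
Hunk 4: at line 2 remove [sxyek] add [zdxj,iurx] -> 10 lines: xdp ulwwl auyb zdxj iurx tjwk brzky qccy eevcu jtenf
Hunk 5: at line 2 remove [zdxj,iurx,tjwk] add [iukp] -> 8 lines: xdp ulwwl auyb iukp brzky qccy eevcu jtenf

Answer: xdp
ulwwl
auyb
iukp
brzky
qccy
eevcu
jtenf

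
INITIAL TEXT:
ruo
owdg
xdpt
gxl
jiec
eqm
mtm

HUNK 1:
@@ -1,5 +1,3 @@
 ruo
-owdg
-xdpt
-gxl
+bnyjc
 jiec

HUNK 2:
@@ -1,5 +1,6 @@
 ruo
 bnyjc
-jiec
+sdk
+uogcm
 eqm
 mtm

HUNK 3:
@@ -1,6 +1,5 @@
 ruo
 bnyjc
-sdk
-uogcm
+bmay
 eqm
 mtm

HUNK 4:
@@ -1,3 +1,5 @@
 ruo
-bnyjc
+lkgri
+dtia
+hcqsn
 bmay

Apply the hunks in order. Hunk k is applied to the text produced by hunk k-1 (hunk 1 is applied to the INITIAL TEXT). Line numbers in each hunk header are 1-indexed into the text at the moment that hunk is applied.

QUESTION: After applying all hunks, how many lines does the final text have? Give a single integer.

Hunk 1: at line 1 remove [owdg,xdpt,gxl] add [bnyjc] -> 5 lines: ruo bnyjc jiec eqm mtm
Hunk 2: at line 1 remove [jiec] add [sdk,uogcm] -> 6 lines: ruo bnyjc sdk uogcm eqm mtm
Hunk 3: at line 1 remove [sdk,uogcm] add [bmay] -> 5 lines: ruo bnyjc bmay eqm mtm
Hunk 4: at line 1 remove [bnyjc] add [lkgri,dtia,hcqsn] -> 7 lines: ruo lkgri dtia hcqsn bmay eqm mtm
Final line count: 7

Answer: 7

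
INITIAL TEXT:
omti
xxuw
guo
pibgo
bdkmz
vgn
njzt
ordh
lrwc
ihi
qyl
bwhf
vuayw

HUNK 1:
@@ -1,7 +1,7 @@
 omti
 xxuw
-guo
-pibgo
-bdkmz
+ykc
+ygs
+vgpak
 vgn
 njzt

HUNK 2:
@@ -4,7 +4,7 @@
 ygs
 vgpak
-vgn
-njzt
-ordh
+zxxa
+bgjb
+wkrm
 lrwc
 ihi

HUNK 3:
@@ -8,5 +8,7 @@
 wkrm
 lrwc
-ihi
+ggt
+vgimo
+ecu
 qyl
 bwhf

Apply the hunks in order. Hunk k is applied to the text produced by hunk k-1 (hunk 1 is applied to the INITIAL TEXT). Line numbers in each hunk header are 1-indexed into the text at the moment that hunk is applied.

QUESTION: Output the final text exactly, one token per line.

Hunk 1: at line 1 remove [guo,pibgo,bdkmz] add [ykc,ygs,vgpak] -> 13 lines: omti xxuw ykc ygs vgpak vgn njzt ordh lrwc ihi qyl bwhf vuayw
Hunk 2: at line 4 remove [vgn,njzt,ordh] add [zxxa,bgjb,wkrm] -> 13 lines: omti xxuw ykc ygs vgpak zxxa bgjb wkrm lrwc ihi qyl bwhf vuayw
Hunk 3: at line 8 remove [ihi] add [ggt,vgimo,ecu] -> 15 lines: omti xxuw ykc ygs vgpak zxxa bgjb wkrm lrwc ggt vgimo ecu qyl bwhf vuayw

Answer: omti
xxuw
ykc
ygs
vgpak
zxxa
bgjb
wkrm
lrwc
ggt
vgimo
ecu
qyl
bwhf
vuayw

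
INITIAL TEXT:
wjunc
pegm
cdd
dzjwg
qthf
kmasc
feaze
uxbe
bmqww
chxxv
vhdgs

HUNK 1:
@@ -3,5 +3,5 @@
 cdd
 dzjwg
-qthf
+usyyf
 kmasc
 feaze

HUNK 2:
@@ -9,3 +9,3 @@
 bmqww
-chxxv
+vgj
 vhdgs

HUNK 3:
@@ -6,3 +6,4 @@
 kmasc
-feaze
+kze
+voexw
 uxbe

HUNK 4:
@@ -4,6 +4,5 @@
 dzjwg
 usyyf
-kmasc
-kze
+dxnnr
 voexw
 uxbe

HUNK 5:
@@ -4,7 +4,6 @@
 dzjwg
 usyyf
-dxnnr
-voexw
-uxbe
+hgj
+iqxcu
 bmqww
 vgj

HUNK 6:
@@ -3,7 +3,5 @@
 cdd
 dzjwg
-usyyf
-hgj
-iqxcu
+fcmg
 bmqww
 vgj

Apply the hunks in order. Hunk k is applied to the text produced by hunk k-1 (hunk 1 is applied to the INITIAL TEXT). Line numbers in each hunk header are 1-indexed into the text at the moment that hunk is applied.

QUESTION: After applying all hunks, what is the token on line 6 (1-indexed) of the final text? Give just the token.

Answer: bmqww

Derivation:
Hunk 1: at line 3 remove [qthf] add [usyyf] -> 11 lines: wjunc pegm cdd dzjwg usyyf kmasc feaze uxbe bmqww chxxv vhdgs
Hunk 2: at line 9 remove [chxxv] add [vgj] -> 11 lines: wjunc pegm cdd dzjwg usyyf kmasc feaze uxbe bmqww vgj vhdgs
Hunk 3: at line 6 remove [feaze] add [kze,voexw] -> 12 lines: wjunc pegm cdd dzjwg usyyf kmasc kze voexw uxbe bmqww vgj vhdgs
Hunk 4: at line 4 remove [kmasc,kze] add [dxnnr] -> 11 lines: wjunc pegm cdd dzjwg usyyf dxnnr voexw uxbe bmqww vgj vhdgs
Hunk 5: at line 4 remove [dxnnr,voexw,uxbe] add [hgj,iqxcu] -> 10 lines: wjunc pegm cdd dzjwg usyyf hgj iqxcu bmqww vgj vhdgs
Hunk 6: at line 3 remove [usyyf,hgj,iqxcu] add [fcmg] -> 8 lines: wjunc pegm cdd dzjwg fcmg bmqww vgj vhdgs
Final line 6: bmqww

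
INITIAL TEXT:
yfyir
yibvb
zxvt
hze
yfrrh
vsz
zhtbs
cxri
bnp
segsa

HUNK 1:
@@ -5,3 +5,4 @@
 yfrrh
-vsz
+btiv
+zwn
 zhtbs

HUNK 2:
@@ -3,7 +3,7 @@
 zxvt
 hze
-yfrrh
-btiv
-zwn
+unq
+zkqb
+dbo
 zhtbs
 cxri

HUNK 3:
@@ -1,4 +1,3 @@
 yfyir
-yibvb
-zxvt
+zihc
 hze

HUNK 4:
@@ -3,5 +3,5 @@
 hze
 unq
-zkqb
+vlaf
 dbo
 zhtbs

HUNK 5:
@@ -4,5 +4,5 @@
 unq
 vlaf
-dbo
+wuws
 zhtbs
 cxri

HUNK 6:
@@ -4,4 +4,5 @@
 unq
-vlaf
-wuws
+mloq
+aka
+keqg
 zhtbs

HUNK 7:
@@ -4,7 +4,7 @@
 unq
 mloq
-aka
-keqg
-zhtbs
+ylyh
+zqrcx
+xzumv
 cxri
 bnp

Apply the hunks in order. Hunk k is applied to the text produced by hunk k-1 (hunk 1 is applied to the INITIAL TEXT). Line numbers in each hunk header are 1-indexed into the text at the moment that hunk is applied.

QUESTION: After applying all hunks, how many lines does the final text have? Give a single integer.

Answer: 11

Derivation:
Hunk 1: at line 5 remove [vsz] add [btiv,zwn] -> 11 lines: yfyir yibvb zxvt hze yfrrh btiv zwn zhtbs cxri bnp segsa
Hunk 2: at line 3 remove [yfrrh,btiv,zwn] add [unq,zkqb,dbo] -> 11 lines: yfyir yibvb zxvt hze unq zkqb dbo zhtbs cxri bnp segsa
Hunk 3: at line 1 remove [yibvb,zxvt] add [zihc] -> 10 lines: yfyir zihc hze unq zkqb dbo zhtbs cxri bnp segsa
Hunk 4: at line 3 remove [zkqb] add [vlaf] -> 10 lines: yfyir zihc hze unq vlaf dbo zhtbs cxri bnp segsa
Hunk 5: at line 4 remove [dbo] add [wuws] -> 10 lines: yfyir zihc hze unq vlaf wuws zhtbs cxri bnp segsa
Hunk 6: at line 4 remove [vlaf,wuws] add [mloq,aka,keqg] -> 11 lines: yfyir zihc hze unq mloq aka keqg zhtbs cxri bnp segsa
Hunk 7: at line 4 remove [aka,keqg,zhtbs] add [ylyh,zqrcx,xzumv] -> 11 lines: yfyir zihc hze unq mloq ylyh zqrcx xzumv cxri bnp segsa
Final line count: 11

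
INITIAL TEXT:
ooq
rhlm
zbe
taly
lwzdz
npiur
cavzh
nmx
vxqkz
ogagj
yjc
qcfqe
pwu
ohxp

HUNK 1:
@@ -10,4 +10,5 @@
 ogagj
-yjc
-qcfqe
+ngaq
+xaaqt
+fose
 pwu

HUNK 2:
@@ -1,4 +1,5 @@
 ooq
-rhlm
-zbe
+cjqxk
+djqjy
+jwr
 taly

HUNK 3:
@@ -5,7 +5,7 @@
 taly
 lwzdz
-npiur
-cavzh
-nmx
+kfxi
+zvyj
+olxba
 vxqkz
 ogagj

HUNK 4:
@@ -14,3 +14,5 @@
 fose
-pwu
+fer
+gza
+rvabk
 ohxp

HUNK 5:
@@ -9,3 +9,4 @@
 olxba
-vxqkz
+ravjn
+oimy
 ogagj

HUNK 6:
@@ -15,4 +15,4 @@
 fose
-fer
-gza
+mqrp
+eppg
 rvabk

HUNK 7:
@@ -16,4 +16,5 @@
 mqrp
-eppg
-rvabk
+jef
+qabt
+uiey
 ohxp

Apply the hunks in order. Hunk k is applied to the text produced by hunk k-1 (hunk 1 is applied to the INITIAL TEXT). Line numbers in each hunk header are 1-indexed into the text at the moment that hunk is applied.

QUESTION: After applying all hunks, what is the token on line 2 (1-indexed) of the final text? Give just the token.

Answer: cjqxk

Derivation:
Hunk 1: at line 10 remove [yjc,qcfqe] add [ngaq,xaaqt,fose] -> 15 lines: ooq rhlm zbe taly lwzdz npiur cavzh nmx vxqkz ogagj ngaq xaaqt fose pwu ohxp
Hunk 2: at line 1 remove [rhlm,zbe] add [cjqxk,djqjy,jwr] -> 16 lines: ooq cjqxk djqjy jwr taly lwzdz npiur cavzh nmx vxqkz ogagj ngaq xaaqt fose pwu ohxp
Hunk 3: at line 5 remove [npiur,cavzh,nmx] add [kfxi,zvyj,olxba] -> 16 lines: ooq cjqxk djqjy jwr taly lwzdz kfxi zvyj olxba vxqkz ogagj ngaq xaaqt fose pwu ohxp
Hunk 4: at line 14 remove [pwu] add [fer,gza,rvabk] -> 18 lines: ooq cjqxk djqjy jwr taly lwzdz kfxi zvyj olxba vxqkz ogagj ngaq xaaqt fose fer gza rvabk ohxp
Hunk 5: at line 9 remove [vxqkz] add [ravjn,oimy] -> 19 lines: ooq cjqxk djqjy jwr taly lwzdz kfxi zvyj olxba ravjn oimy ogagj ngaq xaaqt fose fer gza rvabk ohxp
Hunk 6: at line 15 remove [fer,gza] add [mqrp,eppg] -> 19 lines: ooq cjqxk djqjy jwr taly lwzdz kfxi zvyj olxba ravjn oimy ogagj ngaq xaaqt fose mqrp eppg rvabk ohxp
Hunk 7: at line 16 remove [eppg,rvabk] add [jef,qabt,uiey] -> 20 lines: ooq cjqxk djqjy jwr taly lwzdz kfxi zvyj olxba ravjn oimy ogagj ngaq xaaqt fose mqrp jef qabt uiey ohxp
Final line 2: cjqxk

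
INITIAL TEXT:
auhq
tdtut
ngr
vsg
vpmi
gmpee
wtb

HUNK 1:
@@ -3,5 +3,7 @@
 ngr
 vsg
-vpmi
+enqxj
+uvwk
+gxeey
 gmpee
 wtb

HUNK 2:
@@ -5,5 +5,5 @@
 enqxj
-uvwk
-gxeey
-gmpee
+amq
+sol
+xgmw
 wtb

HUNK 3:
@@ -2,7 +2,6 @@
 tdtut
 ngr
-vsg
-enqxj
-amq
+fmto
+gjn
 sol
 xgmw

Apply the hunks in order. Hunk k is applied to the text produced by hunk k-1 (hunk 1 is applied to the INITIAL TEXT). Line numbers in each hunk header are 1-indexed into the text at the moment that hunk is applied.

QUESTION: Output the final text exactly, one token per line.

Hunk 1: at line 3 remove [vpmi] add [enqxj,uvwk,gxeey] -> 9 lines: auhq tdtut ngr vsg enqxj uvwk gxeey gmpee wtb
Hunk 2: at line 5 remove [uvwk,gxeey,gmpee] add [amq,sol,xgmw] -> 9 lines: auhq tdtut ngr vsg enqxj amq sol xgmw wtb
Hunk 3: at line 2 remove [vsg,enqxj,amq] add [fmto,gjn] -> 8 lines: auhq tdtut ngr fmto gjn sol xgmw wtb

Answer: auhq
tdtut
ngr
fmto
gjn
sol
xgmw
wtb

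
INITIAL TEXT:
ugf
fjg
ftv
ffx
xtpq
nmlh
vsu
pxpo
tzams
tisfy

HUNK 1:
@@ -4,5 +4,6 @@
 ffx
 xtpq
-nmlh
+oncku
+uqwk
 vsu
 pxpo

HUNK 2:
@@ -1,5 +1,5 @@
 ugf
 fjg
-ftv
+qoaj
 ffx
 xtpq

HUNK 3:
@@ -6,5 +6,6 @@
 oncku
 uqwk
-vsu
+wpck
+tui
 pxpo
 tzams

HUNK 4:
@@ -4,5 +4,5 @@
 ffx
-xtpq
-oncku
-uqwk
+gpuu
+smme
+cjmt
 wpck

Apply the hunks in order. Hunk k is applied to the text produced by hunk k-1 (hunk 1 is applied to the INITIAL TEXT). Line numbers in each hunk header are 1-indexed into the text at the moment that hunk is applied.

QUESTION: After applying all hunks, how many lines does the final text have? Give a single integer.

Hunk 1: at line 4 remove [nmlh] add [oncku,uqwk] -> 11 lines: ugf fjg ftv ffx xtpq oncku uqwk vsu pxpo tzams tisfy
Hunk 2: at line 1 remove [ftv] add [qoaj] -> 11 lines: ugf fjg qoaj ffx xtpq oncku uqwk vsu pxpo tzams tisfy
Hunk 3: at line 6 remove [vsu] add [wpck,tui] -> 12 lines: ugf fjg qoaj ffx xtpq oncku uqwk wpck tui pxpo tzams tisfy
Hunk 4: at line 4 remove [xtpq,oncku,uqwk] add [gpuu,smme,cjmt] -> 12 lines: ugf fjg qoaj ffx gpuu smme cjmt wpck tui pxpo tzams tisfy
Final line count: 12

Answer: 12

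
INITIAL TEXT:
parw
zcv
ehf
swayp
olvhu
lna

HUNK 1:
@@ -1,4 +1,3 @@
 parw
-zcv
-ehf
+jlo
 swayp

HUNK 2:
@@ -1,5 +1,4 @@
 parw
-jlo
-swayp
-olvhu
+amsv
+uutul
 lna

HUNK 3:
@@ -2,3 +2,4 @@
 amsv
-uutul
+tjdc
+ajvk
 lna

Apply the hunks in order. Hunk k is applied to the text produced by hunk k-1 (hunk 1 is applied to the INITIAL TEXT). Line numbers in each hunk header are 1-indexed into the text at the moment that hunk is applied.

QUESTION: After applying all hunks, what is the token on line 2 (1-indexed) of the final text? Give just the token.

Answer: amsv

Derivation:
Hunk 1: at line 1 remove [zcv,ehf] add [jlo] -> 5 lines: parw jlo swayp olvhu lna
Hunk 2: at line 1 remove [jlo,swayp,olvhu] add [amsv,uutul] -> 4 lines: parw amsv uutul lna
Hunk 3: at line 2 remove [uutul] add [tjdc,ajvk] -> 5 lines: parw amsv tjdc ajvk lna
Final line 2: amsv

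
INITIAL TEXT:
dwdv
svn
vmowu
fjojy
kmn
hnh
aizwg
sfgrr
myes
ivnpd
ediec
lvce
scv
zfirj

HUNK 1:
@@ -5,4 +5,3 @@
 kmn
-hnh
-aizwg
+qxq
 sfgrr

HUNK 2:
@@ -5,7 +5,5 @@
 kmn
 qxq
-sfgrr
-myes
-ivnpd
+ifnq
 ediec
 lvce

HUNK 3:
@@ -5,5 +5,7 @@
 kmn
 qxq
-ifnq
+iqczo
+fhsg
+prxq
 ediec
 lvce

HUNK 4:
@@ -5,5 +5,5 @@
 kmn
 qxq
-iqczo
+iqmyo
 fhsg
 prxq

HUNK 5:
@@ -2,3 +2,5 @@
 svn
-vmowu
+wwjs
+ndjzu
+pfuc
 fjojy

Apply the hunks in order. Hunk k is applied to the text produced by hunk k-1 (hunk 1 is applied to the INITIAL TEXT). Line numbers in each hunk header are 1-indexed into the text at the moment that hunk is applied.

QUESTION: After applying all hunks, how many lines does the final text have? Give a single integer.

Answer: 15

Derivation:
Hunk 1: at line 5 remove [hnh,aizwg] add [qxq] -> 13 lines: dwdv svn vmowu fjojy kmn qxq sfgrr myes ivnpd ediec lvce scv zfirj
Hunk 2: at line 5 remove [sfgrr,myes,ivnpd] add [ifnq] -> 11 lines: dwdv svn vmowu fjojy kmn qxq ifnq ediec lvce scv zfirj
Hunk 3: at line 5 remove [ifnq] add [iqczo,fhsg,prxq] -> 13 lines: dwdv svn vmowu fjojy kmn qxq iqczo fhsg prxq ediec lvce scv zfirj
Hunk 4: at line 5 remove [iqczo] add [iqmyo] -> 13 lines: dwdv svn vmowu fjojy kmn qxq iqmyo fhsg prxq ediec lvce scv zfirj
Hunk 5: at line 2 remove [vmowu] add [wwjs,ndjzu,pfuc] -> 15 lines: dwdv svn wwjs ndjzu pfuc fjojy kmn qxq iqmyo fhsg prxq ediec lvce scv zfirj
Final line count: 15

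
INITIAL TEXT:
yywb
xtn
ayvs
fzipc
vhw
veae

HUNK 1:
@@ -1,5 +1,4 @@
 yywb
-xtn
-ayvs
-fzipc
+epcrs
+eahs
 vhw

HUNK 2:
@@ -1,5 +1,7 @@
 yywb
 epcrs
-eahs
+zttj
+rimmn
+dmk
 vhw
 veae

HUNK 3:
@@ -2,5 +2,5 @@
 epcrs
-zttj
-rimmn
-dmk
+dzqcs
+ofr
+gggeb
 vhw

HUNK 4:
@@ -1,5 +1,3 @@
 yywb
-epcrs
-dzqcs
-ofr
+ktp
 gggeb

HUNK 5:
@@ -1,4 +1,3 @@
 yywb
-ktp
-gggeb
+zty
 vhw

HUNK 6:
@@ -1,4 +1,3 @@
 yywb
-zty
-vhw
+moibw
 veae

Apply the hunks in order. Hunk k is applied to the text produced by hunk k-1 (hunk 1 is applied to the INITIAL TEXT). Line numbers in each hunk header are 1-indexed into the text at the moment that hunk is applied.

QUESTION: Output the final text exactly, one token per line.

Answer: yywb
moibw
veae

Derivation:
Hunk 1: at line 1 remove [xtn,ayvs,fzipc] add [epcrs,eahs] -> 5 lines: yywb epcrs eahs vhw veae
Hunk 2: at line 1 remove [eahs] add [zttj,rimmn,dmk] -> 7 lines: yywb epcrs zttj rimmn dmk vhw veae
Hunk 3: at line 2 remove [zttj,rimmn,dmk] add [dzqcs,ofr,gggeb] -> 7 lines: yywb epcrs dzqcs ofr gggeb vhw veae
Hunk 4: at line 1 remove [epcrs,dzqcs,ofr] add [ktp] -> 5 lines: yywb ktp gggeb vhw veae
Hunk 5: at line 1 remove [ktp,gggeb] add [zty] -> 4 lines: yywb zty vhw veae
Hunk 6: at line 1 remove [zty,vhw] add [moibw] -> 3 lines: yywb moibw veae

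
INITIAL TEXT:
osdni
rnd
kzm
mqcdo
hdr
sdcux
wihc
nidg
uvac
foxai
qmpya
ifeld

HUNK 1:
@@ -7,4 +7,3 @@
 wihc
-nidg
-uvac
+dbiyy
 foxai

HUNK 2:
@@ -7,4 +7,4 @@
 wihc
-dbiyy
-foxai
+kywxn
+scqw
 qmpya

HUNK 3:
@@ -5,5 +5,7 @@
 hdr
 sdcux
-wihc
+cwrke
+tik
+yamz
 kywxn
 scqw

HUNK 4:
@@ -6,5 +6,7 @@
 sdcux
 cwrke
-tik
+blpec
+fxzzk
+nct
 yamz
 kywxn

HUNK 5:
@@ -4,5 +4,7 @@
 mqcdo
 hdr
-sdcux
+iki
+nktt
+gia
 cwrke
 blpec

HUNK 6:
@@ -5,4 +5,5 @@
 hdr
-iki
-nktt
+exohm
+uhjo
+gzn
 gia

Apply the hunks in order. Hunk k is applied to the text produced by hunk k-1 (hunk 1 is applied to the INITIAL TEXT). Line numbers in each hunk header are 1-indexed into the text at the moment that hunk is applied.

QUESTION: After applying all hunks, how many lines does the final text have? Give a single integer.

Answer: 18

Derivation:
Hunk 1: at line 7 remove [nidg,uvac] add [dbiyy] -> 11 lines: osdni rnd kzm mqcdo hdr sdcux wihc dbiyy foxai qmpya ifeld
Hunk 2: at line 7 remove [dbiyy,foxai] add [kywxn,scqw] -> 11 lines: osdni rnd kzm mqcdo hdr sdcux wihc kywxn scqw qmpya ifeld
Hunk 3: at line 5 remove [wihc] add [cwrke,tik,yamz] -> 13 lines: osdni rnd kzm mqcdo hdr sdcux cwrke tik yamz kywxn scqw qmpya ifeld
Hunk 4: at line 6 remove [tik] add [blpec,fxzzk,nct] -> 15 lines: osdni rnd kzm mqcdo hdr sdcux cwrke blpec fxzzk nct yamz kywxn scqw qmpya ifeld
Hunk 5: at line 4 remove [sdcux] add [iki,nktt,gia] -> 17 lines: osdni rnd kzm mqcdo hdr iki nktt gia cwrke blpec fxzzk nct yamz kywxn scqw qmpya ifeld
Hunk 6: at line 5 remove [iki,nktt] add [exohm,uhjo,gzn] -> 18 lines: osdni rnd kzm mqcdo hdr exohm uhjo gzn gia cwrke blpec fxzzk nct yamz kywxn scqw qmpya ifeld
Final line count: 18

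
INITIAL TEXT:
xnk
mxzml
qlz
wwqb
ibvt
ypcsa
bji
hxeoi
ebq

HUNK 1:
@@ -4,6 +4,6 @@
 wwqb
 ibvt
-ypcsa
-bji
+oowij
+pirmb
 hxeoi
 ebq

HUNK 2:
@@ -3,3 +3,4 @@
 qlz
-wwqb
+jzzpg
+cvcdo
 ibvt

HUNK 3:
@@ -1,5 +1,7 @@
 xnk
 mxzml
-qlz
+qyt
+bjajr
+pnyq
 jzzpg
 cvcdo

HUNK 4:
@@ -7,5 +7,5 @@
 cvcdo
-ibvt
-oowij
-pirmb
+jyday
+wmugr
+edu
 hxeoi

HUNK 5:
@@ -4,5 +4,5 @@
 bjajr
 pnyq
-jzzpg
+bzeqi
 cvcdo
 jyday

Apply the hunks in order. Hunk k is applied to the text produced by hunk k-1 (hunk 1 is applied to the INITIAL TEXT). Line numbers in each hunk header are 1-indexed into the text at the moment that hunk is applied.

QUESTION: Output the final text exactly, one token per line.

Answer: xnk
mxzml
qyt
bjajr
pnyq
bzeqi
cvcdo
jyday
wmugr
edu
hxeoi
ebq

Derivation:
Hunk 1: at line 4 remove [ypcsa,bji] add [oowij,pirmb] -> 9 lines: xnk mxzml qlz wwqb ibvt oowij pirmb hxeoi ebq
Hunk 2: at line 3 remove [wwqb] add [jzzpg,cvcdo] -> 10 lines: xnk mxzml qlz jzzpg cvcdo ibvt oowij pirmb hxeoi ebq
Hunk 3: at line 1 remove [qlz] add [qyt,bjajr,pnyq] -> 12 lines: xnk mxzml qyt bjajr pnyq jzzpg cvcdo ibvt oowij pirmb hxeoi ebq
Hunk 4: at line 7 remove [ibvt,oowij,pirmb] add [jyday,wmugr,edu] -> 12 lines: xnk mxzml qyt bjajr pnyq jzzpg cvcdo jyday wmugr edu hxeoi ebq
Hunk 5: at line 4 remove [jzzpg] add [bzeqi] -> 12 lines: xnk mxzml qyt bjajr pnyq bzeqi cvcdo jyday wmugr edu hxeoi ebq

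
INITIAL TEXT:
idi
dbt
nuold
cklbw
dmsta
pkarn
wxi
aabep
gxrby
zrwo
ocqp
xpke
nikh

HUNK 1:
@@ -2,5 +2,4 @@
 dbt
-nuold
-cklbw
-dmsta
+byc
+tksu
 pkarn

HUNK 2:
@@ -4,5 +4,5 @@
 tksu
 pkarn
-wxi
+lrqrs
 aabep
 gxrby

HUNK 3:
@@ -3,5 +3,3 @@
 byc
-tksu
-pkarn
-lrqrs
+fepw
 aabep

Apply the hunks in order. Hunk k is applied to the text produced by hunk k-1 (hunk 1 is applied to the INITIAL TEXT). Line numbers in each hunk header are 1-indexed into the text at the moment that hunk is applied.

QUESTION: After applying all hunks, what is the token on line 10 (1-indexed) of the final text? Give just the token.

Hunk 1: at line 2 remove [nuold,cklbw,dmsta] add [byc,tksu] -> 12 lines: idi dbt byc tksu pkarn wxi aabep gxrby zrwo ocqp xpke nikh
Hunk 2: at line 4 remove [wxi] add [lrqrs] -> 12 lines: idi dbt byc tksu pkarn lrqrs aabep gxrby zrwo ocqp xpke nikh
Hunk 3: at line 3 remove [tksu,pkarn,lrqrs] add [fepw] -> 10 lines: idi dbt byc fepw aabep gxrby zrwo ocqp xpke nikh
Final line 10: nikh

Answer: nikh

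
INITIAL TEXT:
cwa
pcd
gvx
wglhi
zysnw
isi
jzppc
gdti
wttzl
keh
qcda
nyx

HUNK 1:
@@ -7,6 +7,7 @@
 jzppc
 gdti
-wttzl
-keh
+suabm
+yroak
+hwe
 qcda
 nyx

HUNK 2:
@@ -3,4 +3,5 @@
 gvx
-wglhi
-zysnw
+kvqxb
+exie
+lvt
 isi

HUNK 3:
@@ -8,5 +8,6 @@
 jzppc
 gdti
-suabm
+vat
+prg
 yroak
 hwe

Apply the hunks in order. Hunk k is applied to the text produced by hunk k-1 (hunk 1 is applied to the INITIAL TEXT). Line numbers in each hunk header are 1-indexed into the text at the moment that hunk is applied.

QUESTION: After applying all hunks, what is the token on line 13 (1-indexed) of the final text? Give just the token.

Hunk 1: at line 7 remove [wttzl,keh] add [suabm,yroak,hwe] -> 13 lines: cwa pcd gvx wglhi zysnw isi jzppc gdti suabm yroak hwe qcda nyx
Hunk 2: at line 3 remove [wglhi,zysnw] add [kvqxb,exie,lvt] -> 14 lines: cwa pcd gvx kvqxb exie lvt isi jzppc gdti suabm yroak hwe qcda nyx
Hunk 3: at line 8 remove [suabm] add [vat,prg] -> 15 lines: cwa pcd gvx kvqxb exie lvt isi jzppc gdti vat prg yroak hwe qcda nyx
Final line 13: hwe

Answer: hwe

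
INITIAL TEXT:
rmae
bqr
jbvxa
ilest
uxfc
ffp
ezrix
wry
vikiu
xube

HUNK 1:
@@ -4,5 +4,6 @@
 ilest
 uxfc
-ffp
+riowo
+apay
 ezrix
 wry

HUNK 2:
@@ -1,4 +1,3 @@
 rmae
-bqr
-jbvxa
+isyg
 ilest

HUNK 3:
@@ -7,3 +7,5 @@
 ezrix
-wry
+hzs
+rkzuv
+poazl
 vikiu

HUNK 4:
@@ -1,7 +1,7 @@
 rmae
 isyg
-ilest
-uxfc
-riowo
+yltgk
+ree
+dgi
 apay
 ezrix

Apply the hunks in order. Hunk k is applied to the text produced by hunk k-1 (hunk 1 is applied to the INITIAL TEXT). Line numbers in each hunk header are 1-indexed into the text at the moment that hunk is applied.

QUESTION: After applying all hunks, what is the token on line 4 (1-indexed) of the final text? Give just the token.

Hunk 1: at line 4 remove [ffp] add [riowo,apay] -> 11 lines: rmae bqr jbvxa ilest uxfc riowo apay ezrix wry vikiu xube
Hunk 2: at line 1 remove [bqr,jbvxa] add [isyg] -> 10 lines: rmae isyg ilest uxfc riowo apay ezrix wry vikiu xube
Hunk 3: at line 7 remove [wry] add [hzs,rkzuv,poazl] -> 12 lines: rmae isyg ilest uxfc riowo apay ezrix hzs rkzuv poazl vikiu xube
Hunk 4: at line 1 remove [ilest,uxfc,riowo] add [yltgk,ree,dgi] -> 12 lines: rmae isyg yltgk ree dgi apay ezrix hzs rkzuv poazl vikiu xube
Final line 4: ree

Answer: ree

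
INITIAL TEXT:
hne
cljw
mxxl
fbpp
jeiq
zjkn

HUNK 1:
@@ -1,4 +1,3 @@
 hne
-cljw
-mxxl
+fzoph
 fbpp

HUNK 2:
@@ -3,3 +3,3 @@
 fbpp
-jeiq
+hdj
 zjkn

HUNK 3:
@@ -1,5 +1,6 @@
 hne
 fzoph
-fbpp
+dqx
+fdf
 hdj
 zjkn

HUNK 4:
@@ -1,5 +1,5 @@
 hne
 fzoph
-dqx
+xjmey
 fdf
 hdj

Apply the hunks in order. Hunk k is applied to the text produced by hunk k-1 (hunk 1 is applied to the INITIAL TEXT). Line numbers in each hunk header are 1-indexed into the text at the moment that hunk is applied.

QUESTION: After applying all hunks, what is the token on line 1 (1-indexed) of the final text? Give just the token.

Answer: hne

Derivation:
Hunk 1: at line 1 remove [cljw,mxxl] add [fzoph] -> 5 lines: hne fzoph fbpp jeiq zjkn
Hunk 2: at line 3 remove [jeiq] add [hdj] -> 5 lines: hne fzoph fbpp hdj zjkn
Hunk 3: at line 1 remove [fbpp] add [dqx,fdf] -> 6 lines: hne fzoph dqx fdf hdj zjkn
Hunk 4: at line 1 remove [dqx] add [xjmey] -> 6 lines: hne fzoph xjmey fdf hdj zjkn
Final line 1: hne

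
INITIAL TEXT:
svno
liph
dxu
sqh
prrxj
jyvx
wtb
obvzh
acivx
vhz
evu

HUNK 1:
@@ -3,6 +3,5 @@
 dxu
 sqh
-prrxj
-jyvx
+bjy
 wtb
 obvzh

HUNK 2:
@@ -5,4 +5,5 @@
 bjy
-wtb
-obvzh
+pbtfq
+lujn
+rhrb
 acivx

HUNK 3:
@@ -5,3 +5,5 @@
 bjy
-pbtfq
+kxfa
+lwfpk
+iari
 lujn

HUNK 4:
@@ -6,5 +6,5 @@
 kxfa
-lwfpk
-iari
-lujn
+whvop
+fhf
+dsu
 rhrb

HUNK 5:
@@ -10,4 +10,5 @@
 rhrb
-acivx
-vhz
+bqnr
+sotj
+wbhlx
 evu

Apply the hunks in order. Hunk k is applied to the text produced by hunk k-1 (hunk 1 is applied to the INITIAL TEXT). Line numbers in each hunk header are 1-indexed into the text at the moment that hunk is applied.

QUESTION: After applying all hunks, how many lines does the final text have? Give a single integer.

Hunk 1: at line 3 remove [prrxj,jyvx] add [bjy] -> 10 lines: svno liph dxu sqh bjy wtb obvzh acivx vhz evu
Hunk 2: at line 5 remove [wtb,obvzh] add [pbtfq,lujn,rhrb] -> 11 lines: svno liph dxu sqh bjy pbtfq lujn rhrb acivx vhz evu
Hunk 3: at line 5 remove [pbtfq] add [kxfa,lwfpk,iari] -> 13 lines: svno liph dxu sqh bjy kxfa lwfpk iari lujn rhrb acivx vhz evu
Hunk 4: at line 6 remove [lwfpk,iari,lujn] add [whvop,fhf,dsu] -> 13 lines: svno liph dxu sqh bjy kxfa whvop fhf dsu rhrb acivx vhz evu
Hunk 5: at line 10 remove [acivx,vhz] add [bqnr,sotj,wbhlx] -> 14 lines: svno liph dxu sqh bjy kxfa whvop fhf dsu rhrb bqnr sotj wbhlx evu
Final line count: 14

Answer: 14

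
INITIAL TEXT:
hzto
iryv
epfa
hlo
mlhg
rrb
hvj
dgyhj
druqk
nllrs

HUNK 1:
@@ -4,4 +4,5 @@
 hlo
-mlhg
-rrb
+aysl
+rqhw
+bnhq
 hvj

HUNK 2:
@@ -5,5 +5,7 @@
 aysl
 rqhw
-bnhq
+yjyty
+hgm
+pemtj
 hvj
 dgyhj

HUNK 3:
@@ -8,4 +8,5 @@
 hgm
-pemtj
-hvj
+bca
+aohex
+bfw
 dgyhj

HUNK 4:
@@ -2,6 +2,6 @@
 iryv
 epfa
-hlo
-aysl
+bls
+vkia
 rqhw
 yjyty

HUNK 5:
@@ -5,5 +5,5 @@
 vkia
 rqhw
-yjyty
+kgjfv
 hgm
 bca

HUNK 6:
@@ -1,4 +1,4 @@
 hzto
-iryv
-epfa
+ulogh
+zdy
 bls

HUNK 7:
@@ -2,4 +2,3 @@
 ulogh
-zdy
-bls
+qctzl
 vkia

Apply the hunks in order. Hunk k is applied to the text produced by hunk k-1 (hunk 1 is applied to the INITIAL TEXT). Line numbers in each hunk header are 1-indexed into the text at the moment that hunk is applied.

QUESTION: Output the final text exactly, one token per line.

Answer: hzto
ulogh
qctzl
vkia
rqhw
kgjfv
hgm
bca
aohex
bfw
dgyhj
druqk
nllrs

Derivation:
Hunk 1: at line 4 remove [mlhg,rrb] add [aysl,rqhw,bnhq] -> 11 lines: hzto iryv epfa hlo aysl rqhw bnhq hvj dgyhj druqk nllrs
Hunk 2: at line 5 remove [bnhq] add [yjyty,hgm,pemtj] -> 13 lines: hzto iryv epfa hlo aysl rqhw yjyty hgm pemtj hvj dgyhj druqk nllrs
Hunk 3: at line 8 remove [pemtj,hvj] add [bca,aohex,bfw] -> 14 lines: hzto iryv epfa hlo aysl rqhw yjyty hgm bca aohex bfw dgyhj druqk nllrs
Hunk 4: at line 2 remove [hlo,aysl] add [bls,vkia] -> 14 lines: hzto iryv epfa bls vkia rqhw yjyty hgm bca aohex bfw dgyhj druqk nllrs
Hunk 5: at line 5 remove [yjyty] add [kgjfv] -> 14 lines: hzto iryv epfa bls vkia rqhw kgjfv hgm bca aohex bfw dgyhj druqk nllrs
Hunk 6: at line 1 remove [iryv,epfa] add [ulogh,zdy] -> 14 lines: hzto ulogh zdy bls vkia rqhw kgjfv hgm bca aohex bfw dgyhj druqk nllrs
Hunk 7: at line 2 remove [zdy,bls] add [qctzl] -> 13 lines: hzto ulogh qctzl vkia rqhw kgjfv hgm bca aohex bfw dgyhj druqk nllrs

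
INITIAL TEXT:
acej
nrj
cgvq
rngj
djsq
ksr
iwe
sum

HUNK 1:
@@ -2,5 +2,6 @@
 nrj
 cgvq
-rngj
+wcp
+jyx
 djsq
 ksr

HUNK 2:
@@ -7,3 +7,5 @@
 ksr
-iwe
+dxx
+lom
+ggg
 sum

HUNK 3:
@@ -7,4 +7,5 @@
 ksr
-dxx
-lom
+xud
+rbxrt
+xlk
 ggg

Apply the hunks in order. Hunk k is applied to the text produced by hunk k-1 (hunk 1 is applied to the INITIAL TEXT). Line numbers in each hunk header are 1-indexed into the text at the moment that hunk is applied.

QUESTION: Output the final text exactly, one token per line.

Answer: acej
nrj
cgvq
wcp
jyx
djsq
ksr
xud
rbxrt
xlk
ggg
sum

Derivation:
Hunk 1: at line 2 remove [rngj] add [wcp,jyx] -> 9 lines: acej nrj cgvq wcp jyx djsq ksr iwe sum
Hunk 2: at line 7 remove [iwe] add [dxx,lom,ggg] -> 11 lines: acej nrj cgvq wcp jyx djsq ksr dxx lom ggg sum
Hunk 3: at line 7 remove [dxx,lom] add [xud,rbxrt,xlk] -> 12 lines: acej nrj cgvq wcp jyx djsq ksr xud rbxrt xlk ggg sum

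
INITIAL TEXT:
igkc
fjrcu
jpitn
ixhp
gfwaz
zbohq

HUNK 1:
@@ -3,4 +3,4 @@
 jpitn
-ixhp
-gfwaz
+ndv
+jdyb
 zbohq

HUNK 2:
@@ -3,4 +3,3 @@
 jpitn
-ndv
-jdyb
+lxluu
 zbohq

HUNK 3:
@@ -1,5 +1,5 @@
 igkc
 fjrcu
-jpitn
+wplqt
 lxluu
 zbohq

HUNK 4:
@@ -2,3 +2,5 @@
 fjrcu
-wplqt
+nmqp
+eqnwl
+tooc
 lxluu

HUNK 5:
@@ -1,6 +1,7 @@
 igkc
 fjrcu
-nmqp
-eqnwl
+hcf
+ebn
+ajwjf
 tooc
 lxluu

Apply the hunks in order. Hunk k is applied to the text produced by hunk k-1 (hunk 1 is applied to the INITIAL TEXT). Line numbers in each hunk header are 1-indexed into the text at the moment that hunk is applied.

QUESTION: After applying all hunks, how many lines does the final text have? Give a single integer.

Answer: 8

Derivation:
Hunk 1: at line 3 remove [ixhp,gfwaz] add [ndv,jdyb] -> 6 lines: igkc fjrcu jpitn ndv jdyb zbohq
Hunk 2: at line 3 remove [ndv,jdyb] add [lxluu] -> 5 lines: igkc fjrcu jpitn lxluu zbohq
Hunk 3: at line 1 remove [jpitn] add [wplqt] -> 5 lines: igkc fjrcu wplqt lxluu zbohq
Hunk 4: at line 2 remove [wplqt] add [nmqp,eqnwl,tooc] -> 7 lines: igkc fjrcu nmqp eqnwl tooc lxluu zbohq
Hunk 5: at line 1 remove [nmqp,eqnwl] add [hcf,ebn,ajwjf] -> 8 lines: igkc fjrcu hcf ebn ajwjf tooc lxluu zbohq
Final line count: 8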